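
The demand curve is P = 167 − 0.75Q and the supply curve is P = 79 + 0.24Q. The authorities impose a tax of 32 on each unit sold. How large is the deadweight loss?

Competitive equilibrium: 167 − 0.75Q = 79 + 0.24Q → Q* = 88.8889, P* = 100.3333.
With the tax, the buyer price exceeds the seller price by 32: (167 − 0.75Q) − (79 + 0.24Q) = 32 → Q' = 56.5657.
ΔQ = 88.8889 − 56.5657 = 32.3232; the wedge equals the tax, 32.
The triangle = ½ × 32.3232 × 32 = 517.17.

517.17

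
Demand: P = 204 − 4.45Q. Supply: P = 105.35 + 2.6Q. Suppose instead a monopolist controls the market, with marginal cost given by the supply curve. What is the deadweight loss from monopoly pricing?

103.35

Competitive equilibrium: 204 − 4.45Q = 105.35 + 2.6Q → Q* = 13.9929, P* = 141.7316.
Marginal revenue: MR = 204 − 8.9Q. Set MR = MC: 204 − 8.9Q = 105.35 + 2.6Q → Q_m = 8.5783.
Price P_m = 204 − 4.45·8.5783 = 165.8266; MC(Q_m) = 105.35 + 2.6·8.5783 = 127.6536.
Competitive Q* = 13.9929, so ΔQ = 5.4146; wedge = 165.8266 − 127.6536 = 38.173.
Welfare loss = ½ × 5.4146 × 38.173 = 103.35.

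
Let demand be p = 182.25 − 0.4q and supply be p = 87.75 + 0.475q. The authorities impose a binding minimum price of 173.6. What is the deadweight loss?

3264.03

Competitive equilibrium: 182.25 − 0.4q = 87.75 + 0.475q → q* = 108, p* = 139.05.
At the floor p = 173.6, quantity demanded = (182.25 − 173.6)/0.4 = 21.625.
Sellers' marginal cost at q' = 21.625: 87.75 + 0.475·21.625 = 98.0219.
Δq = 108 − 21.625 = 86.375; wedge = 173.6 − 98.0219 = 75.5781.
The triangle = ½ × 86.375 × 75.5781 = 3264.03.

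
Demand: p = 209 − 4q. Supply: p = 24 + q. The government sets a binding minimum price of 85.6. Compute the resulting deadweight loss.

94.56

Competitive equilibrium: 209 − 4q = 24 + q → q* = 37, p* = 61.
At the floor p = 85.6, quantity demanded = (209 − 85.6)/4 = 30.85.
Sellers' marginal cost at q' = 30.85: 24 + 1·30.85 = 54.85.
Δq = 37 − 30.85 = 6.15; wedge = 85.6 − 54.85 = 30.75.
Deadweight loss = ½ × 6.15 × 30.75 = 94.56.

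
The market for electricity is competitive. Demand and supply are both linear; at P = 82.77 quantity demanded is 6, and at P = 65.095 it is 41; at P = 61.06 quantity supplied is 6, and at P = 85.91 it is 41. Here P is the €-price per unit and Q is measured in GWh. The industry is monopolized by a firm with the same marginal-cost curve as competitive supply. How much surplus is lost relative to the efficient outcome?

€29.83

Demand slope = (65.095 − 82.77)/(41 − 6) = −0.505, so P = 85.8 − 0.505Q.
Supply slope = (85.91 − 61.06)/(41 − 6) = 0.71, so P = 56.8 + 0.71Q.
Competitive equilibrium: 85.8 − 0.505Q = 56.8 + 0.71Q → Q* = 23.8683, P* = 73.7465.
Marginal revenue: MR = 85.8 − 1.01Q. Set MR = MC: 85.8 − 1.01Q = 56.8 + 0.71Q → Q_m = 16.8605.
Price P_m = 85.8 − 0.505·16.8605 = 77.2854; MC(Q_m) = 56.8 + 0.71·16.8605 = 68.771.
Competitive Q* = 23.8683, so ΔQ = 7.0078; wedge = 77.2854 − 68.771 = 8.5144.
Deadweight loss = ½ × 7.0078 × 8.5144 = €29.83.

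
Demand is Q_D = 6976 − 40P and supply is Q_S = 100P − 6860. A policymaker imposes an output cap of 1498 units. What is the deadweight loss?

In inverse form: demand P = 174.4 − 0.025Q, supply P = 68.6 + 0.01Q.
Competitive equilibrium: 174.4 − 0.025Q = 68.6 + 0.01Q → Q* = 3022.8571, P* = 98.8286.
At Q = 1498: demand price = 174.4 − 0.025·1498 = 136.95; supply price = 68.6 + 0.01·1498 = 83.58.
ΔQ = 3022.8571 − 1498 = 1524.8571; wedge = 136.95 − 83.58 = 53.37.
Deadweight loss = ½ × 1524.8571 × 53.37 = 40690.81.

40690.81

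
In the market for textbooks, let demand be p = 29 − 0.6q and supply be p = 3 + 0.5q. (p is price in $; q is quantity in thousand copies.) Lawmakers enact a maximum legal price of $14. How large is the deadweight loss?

$1.47 thousand

Competitive equilibrium: 29 − 0.6q = 3 + 0.5q → q* = 23.6364, p* = 14.8182.
At the ceiling p = 14, quantity supplied = (14 − 3)/0.5 = 22.
Willingness to pay at q' = 22: 29 − 0.6·22 = 15.8.
Δq = 23.6364 − 22 = 1.6364; wedge = 15.8 − 14 = 1.8.
DWL = ½ × 1.6364 × 1.8 = $1.47 thousand.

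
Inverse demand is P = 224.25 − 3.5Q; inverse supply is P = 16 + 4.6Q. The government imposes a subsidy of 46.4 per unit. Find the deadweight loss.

132.90

Competitive equilibrium: 224.25 − 3.5Q = 16 + 4.6Q → Q* = 25.7099, P* = 134.2654.
The subsidy lowers effective supply by 46.4: P = 4.6Q − 30.4.
New quantity: 224.25 − 3.5Q = 4.6Q − 30.4 → Q' = 31.4383.
Overproduction ΔQ = 31.4383 − 25.7099 = 5.7284; wedge = subsidy = 46.4.
The triangle = ½ × 5.7284 × 46.4 = 132.90.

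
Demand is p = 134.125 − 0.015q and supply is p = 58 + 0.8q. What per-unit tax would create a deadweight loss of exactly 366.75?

24.45

Competitive equilibrium: 134.125 − 0.015q = 58 + 0.8q → q* = 93.4049, p* = 132.7239.
A tax t gives Δq = t/0.815 and wedge t, so DWL = t²/1.63.
t²/1.63 = 366.75 → t² = 597.8025 → t = 24.45.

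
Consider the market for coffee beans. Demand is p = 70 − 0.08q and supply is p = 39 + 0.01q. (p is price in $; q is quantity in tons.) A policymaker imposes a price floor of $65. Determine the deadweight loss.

Competitive equilibrium: 70 − 0.08q = 39 + 0.01q → q* = 344.4444, p* = 42.4444.
At the floor p = 65, quantity demanded = (70 − 65)/0.08 = 62.5.
Sellers' marginal cost at q' = 62.5: 39 + 0.01·62.5 = 39.625.
Δq = 344.4444 − 62.5 = 281.9444; wedge = 65 − 39.625 = 25.375.
Welfare loss = ½ × 281.9444 × 25.375 = $3577.17.

$3577.17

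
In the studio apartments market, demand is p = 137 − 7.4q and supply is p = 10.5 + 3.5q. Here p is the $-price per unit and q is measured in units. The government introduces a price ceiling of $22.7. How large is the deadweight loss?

$359.32

Competitive equilibrium: 137 − 7.4q = 10.5 + 3.5q → q* = 11.6055, p* = 51.1193.
At the ceiling p = 22.7, quantity supplied = (22.7 − 10.5)/3.5 = 3.4857.
Willingness to pay at q' = 3.4857: 137 − 7.4·3.4857 = 111.2058.
Δq = 11.6055 − 3.4857 = 8.1198; wedge = 111.2058 − 22.7 = 88.5058.
Welfare loss = ½ × 8.1198 × 88.5058 = $359.32.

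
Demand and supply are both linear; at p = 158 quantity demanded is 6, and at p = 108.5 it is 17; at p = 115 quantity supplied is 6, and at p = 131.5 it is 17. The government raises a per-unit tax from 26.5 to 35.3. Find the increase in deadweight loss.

Demand slope = (108.5 − 158)/(17 − 6) = −4.5, so p = 185 − 4.5q.
Supply slope = (131.5 − 115)/(17 − 6) = 1.5, so p = 106 + 1.5q.
Competitive equilibrium: 185 − 4.5q = 106 + 1.5q → q* = 13.1667, p* = 125.75.
For a per-unit tax t: Δq = t/6, so DWL = ½·t·(t/6) = t²/12.
At t = 26.5: DWL = 58.521. At t = 35.3: DWL = 103.841.
Increase = 103.841 − 58.521 = 45.32.

45.32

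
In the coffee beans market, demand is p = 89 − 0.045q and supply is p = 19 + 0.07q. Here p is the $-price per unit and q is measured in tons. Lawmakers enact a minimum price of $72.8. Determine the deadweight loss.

Competitive equilibrium: 89 − 0.045q = 19 + 0.07q → q* = 608.6957, p* = 61.6087.
At the floor p = 72.8, quantity demanded = (89 − 72.8)/0.045 = 360.
Sellers' marginal cost at q' = 360: 19 + 0.07·360 = 44.2.
Δq = 608.6957 − 360 = 248.6957; wedge = 72.8 − 44.2 = 28.6.
Deadweight loss = ½ × 248.6957 × 28.6 = $3556.35.

$3556.35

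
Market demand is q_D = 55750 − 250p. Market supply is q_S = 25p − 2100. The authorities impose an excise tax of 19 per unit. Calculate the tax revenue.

51818.18

In inverse form: demand p = 223 − 0.004q, supply p = 84 + 0.04q.
Competitive equilibrium: 223 − 0.004q = 84 + 0.04q → q* = 3159.0909, p* = 210.3636.
With the tax, the buyer price exceeds the seller price by 19: (223 − 0.004q) − (84 + 0.04q) = 19 → q' = 2727.2727.
Tax revenue = 19 × 2727.2727 = 51818.18.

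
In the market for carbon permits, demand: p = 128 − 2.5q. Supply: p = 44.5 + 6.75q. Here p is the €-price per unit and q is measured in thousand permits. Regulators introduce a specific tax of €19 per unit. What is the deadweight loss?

€19.51 thousand

Competitive equilibrium: 128 − 2.5q = 44.5 + 6.75q → q* = 9.027, p* = 105.4324.
With the tax, the buyer price exceeds the seller price by 19: (128 − 2.5q) − (44.5 + 6.75q) = 19 → q' = 6.973.
Δq = 9.027 − 6.973 = 2.054; the wedge equals the tax, 19.
The triangle = ½ × 2.054 × 19 = €19.51 thousand.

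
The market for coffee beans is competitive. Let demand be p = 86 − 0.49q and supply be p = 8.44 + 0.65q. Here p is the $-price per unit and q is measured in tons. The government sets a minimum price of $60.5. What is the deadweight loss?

$145.82

Competitive equilibrium: 86 − 0.49q = 8.44 + 0.65q → q* = 68.0351, p* = 52.6628.
At the floor p = 60.5, quantity demanded = (86 − 60.5)/0.49 = 52.0408.
Sellers' marginal cost at q' = 52.0408: 8.44 + 0.65·52.0408 = 42.2665.
Δq = 68.0351 − 52.0408 = 15.9943; wedge = 60.5 − 42.2665 = 18.2335.
DWL = ½ × 15.9943 × 18.2335 = $145.82.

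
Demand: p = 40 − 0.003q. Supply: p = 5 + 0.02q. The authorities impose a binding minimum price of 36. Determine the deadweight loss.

408.21

Competitive equilibrium: 40 − 0.003q = 5 + 0.02q → q* = 1521.7391, p* = 35.4348.
At the floor p = 36, quantity demanded = (40 − 36)/0.003 = 1333.3333.
Sellers' marginal cost at q' = 1333.3333: 5 + 0.02·1333.3333 = 31.6667.
Δq = 1521.7391 − 1333.3333 = 188.4058; wedge = 36 − 31.6667 = 4.3333.
DWL = ½ × 188.4058 × 4.3333 = 408.21.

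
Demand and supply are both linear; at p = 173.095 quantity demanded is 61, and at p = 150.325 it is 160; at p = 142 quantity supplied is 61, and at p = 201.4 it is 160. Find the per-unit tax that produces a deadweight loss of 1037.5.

Demand slope = (150.325 − 173.095)/(160 − 61) = −0.23, so p = 187.125 − 0.23q.
Supply slope = (201.4 − 142)/(160 − 61) = 0.6, so p = 105.4 + 0.6q.
Competitive equilibrium: 187.125 − 0.23q = 105.4 + 0.6q → q* = 98.4639, p* = 164.4783.
A tax t gives Δq = t/0.83 and wedge t, so DWL = t²/1.66.
t²/1.66 = 1037.5 → t² = 1722.25 → t = 41.5.

41.5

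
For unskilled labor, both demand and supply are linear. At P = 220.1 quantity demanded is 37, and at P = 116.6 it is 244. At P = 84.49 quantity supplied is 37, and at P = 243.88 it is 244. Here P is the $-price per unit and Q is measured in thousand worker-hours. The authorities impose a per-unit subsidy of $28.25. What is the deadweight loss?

$314.20 thousand

Demand slope = (116.6 − 220.1)/(244 − 37) = −0.5, so P = 238.6 − 0.5Q.
Supply slope = (243.88 − 84.49)/(244 − 37) = 0.77, so P = 56 + 0.77Q.
Competitive equilibrium: 238.6 − 0.5Q = 56 + 0.77Q → Q* = 143.7795, P* = 166.7102.
The subsidy lowers effective supply by 28.25: P = 27.75 + 0.77Q.
New quantity: 238.6 − 0.5Q = 27.75 + 0.77Q → Q' = 166.0236.
Overproduction ΔQ = 166.0236 − 143.7795 = 22.2441; wedge = subsidy = 28.25.
Welfare loss = ½ × 22.2441 × 28.25 = $314.20 thousand.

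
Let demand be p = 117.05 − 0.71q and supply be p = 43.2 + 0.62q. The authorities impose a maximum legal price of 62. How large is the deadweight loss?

422.43

Competitive equilibrium: 117.05 − 0.71q = 43.2 + 0.62q → q* = 55.5263, p* = 77.6263.
At the ceiling p = 62, quantity supplied = (62 − 43.2)/0.62 = 30.3226.
Willingness to pay at q' = 30.3226: 117.05 − 0.71·30.3226 = 95.521.
Δq = 55.5263 − 30.3226 = 25.2037; wedge = 95.521 − 62 = 33.521.
DWL = ½ × 25.2037 × 33.521 = 422.43.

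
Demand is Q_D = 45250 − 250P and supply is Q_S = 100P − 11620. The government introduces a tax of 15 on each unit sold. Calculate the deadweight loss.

8035.71

In inverse form: demand P = 181 − 0.004Q, supply P = 116.2 + 0.01Q.
Competitive equilibrium: 181 − 0.004Q = 116.2 + 0.01Q → Q* = 4628.5714, P* = 162.4857.
With the tax, the buyer price exceeds the seller price by 15: (181 − 0.004Q) − (116.2 + 0.01Q) = 15 → Q' = 3557.1429.
ΔQ = 4628.5714 − 3557.1429 = 1071.4285; the wedge equals the tax, 15.
DWL = ½ × 1071.4285 × 15 = 8035.71.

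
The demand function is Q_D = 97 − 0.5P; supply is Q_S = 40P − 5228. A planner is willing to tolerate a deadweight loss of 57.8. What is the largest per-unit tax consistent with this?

15.3

In inverse form: demand P = 194 − 2Q, supply P = 130.7 + 0.025Q.
Competitive equilibrium: 194 − 2Q = 130.7 + 0.025Q → Q* = 31.2593, P* = 131.4815.
A tax t gives ΔQ = t/2.025 and wedge t, so DWL = t²/4.05.
t²/4.05 = 57.8 → t² = 234.09 → t = 15.3.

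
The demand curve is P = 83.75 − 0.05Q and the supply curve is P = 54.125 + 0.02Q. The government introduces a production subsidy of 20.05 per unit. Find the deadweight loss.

Competitive equilibrium: 83.75 − 0.05Q = 54.125 + 0.02Q → Q* = 423.2143, P* = 62.5893.
The subsidy lowers effective supply by 20.05: P = 34.075 + 0.02Q.
New quantity: 83.75 − 0.05Q = 34.075 + 0.02Q → Q' = 709.6429.
Overproduction ΔQ = 709.6429 − 423.2143 = 286.4286; wedge = subsidy = 20.05.
DWL = ½ × 286.4286 × 20.05 = 2871.45.

2871.45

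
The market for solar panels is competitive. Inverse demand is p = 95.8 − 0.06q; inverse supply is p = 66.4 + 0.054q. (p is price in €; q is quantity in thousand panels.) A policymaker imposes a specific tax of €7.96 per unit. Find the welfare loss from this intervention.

Competitive equilibrium: 95.8 − 0.06q = 66.4 + 0.054q → q* = 257.8947, p* = 80.3263.
With the tax, the buyer price exceeds the seller price by 7.96: (95.8 − 0.06q) − (66.4 + 0.054q) = 7.96 → q' = 188.0702.
Δq = 257.8947 − 188.0702 = 69.8245; the wedge equals the tax, 7.96.
Deadweight loss = ½ × 69.8245 × 7.96 = €277.90 thousand.

€277.90 thousand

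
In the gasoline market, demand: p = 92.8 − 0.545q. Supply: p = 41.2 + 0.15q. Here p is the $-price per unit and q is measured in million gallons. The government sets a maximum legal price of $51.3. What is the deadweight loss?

$16.60 million

Competitive equilibrium: 92.8 − 0.545q = 41.2 + 0.15q → q* = 74.2446, p* = 52.3367.
At the ceiling p = 51.3, quantity supplied = (51.3 − 41.2)/0.15 = 67.3333.
Willingness to pay at q' = 67.3333: 92.8 − 0.545·67.3333 = 56.1034.
Δq = 74.2446 − 67.3333 = 6.9113; wedge = 56.1034 − 51.3 = 4.8034.
The triangle = ½ × 6.9113 × 4.8034 = $16.60 million.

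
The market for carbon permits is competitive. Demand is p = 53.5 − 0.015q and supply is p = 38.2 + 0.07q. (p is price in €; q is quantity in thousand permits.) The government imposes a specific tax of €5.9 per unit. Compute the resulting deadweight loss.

Competitive equilibrium: 53.5 − 0.015q = 38.2 + 0.07q → q* = 180, p* = 50.8.
With the tax, the buyer price exceeds the seller price by 5.9: (53.5 − 0.015q) − (38.2 + 0.07q) = 5.9 → q' = 110.5882.
Δq = 180 − 110.5882 = 69.4118; the wedge equals the tax, 5.9.
Welfare loss = ½ × 69.4118 × 5.9 = €204.76 thousand.

€204.76 thousand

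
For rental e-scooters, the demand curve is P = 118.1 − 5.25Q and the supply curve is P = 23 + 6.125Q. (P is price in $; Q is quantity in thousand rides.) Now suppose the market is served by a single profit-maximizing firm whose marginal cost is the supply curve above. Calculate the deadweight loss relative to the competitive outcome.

Competitive equilibrium: 118.1 − 5.25Q = 23 + 6.125Q → Q* = 8.3604, P* = 74.2077.
Marginal revenue: MR = 118.1 − 10.5Q. Set MR = MC: 118.1 − 10.5Q = 23 + 6.125Q → Q_m = 5.7203.
Price P_m = 118.1 − 5.25·5.7203 = 88.0684; MC(Q_m) = 23 + 6.125·5.7203 = 58.0368.
Competitive Q* = 8.3604, so ΔQ = 2.6401; wedge = 88.0684 − 58.0368 = 30.0316.
DWL = ½ × 2.6401 × 30.0316 = $39.64 thousand.

$39.64 thousand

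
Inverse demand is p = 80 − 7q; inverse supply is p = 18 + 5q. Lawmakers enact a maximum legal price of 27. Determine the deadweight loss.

Competitive equilibrium: 80 − 7q = 18 + 5q → q* = 5.1667, p* = 43.8333.
At the ceiling p = 27, quantity supplied = (27 − 18)/5 = 1.8.
Willingness to pay at q' = 1.8: 80 − 7·1.8 = 67.4.
Δq = 5.1667 − 1.8 = 3.3667; wedge = 67.4 − 27 = 40.4.
Welfare loss = ½ × 3.3667 × 40.4 = 68.01.

68.01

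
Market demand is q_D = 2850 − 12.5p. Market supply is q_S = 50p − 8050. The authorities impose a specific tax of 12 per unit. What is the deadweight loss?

720

In inverse form: demand p = 228 − 0.08q, supply p = 161 + 0.02q.
Competitive equilibrium: 228 − 0.08q = 161 + 0.02q → q* = 670, p* = 174.4.
With the tax, the buyer price exceeds the seller price by 12: (228 − 0.08q) − (161 + 0.02q) = 12 → q' = 550.
Δq = 670 − 550 = 120; the wedge equals the tax, 12.
DWL = ½ × 120 × 12 = 720.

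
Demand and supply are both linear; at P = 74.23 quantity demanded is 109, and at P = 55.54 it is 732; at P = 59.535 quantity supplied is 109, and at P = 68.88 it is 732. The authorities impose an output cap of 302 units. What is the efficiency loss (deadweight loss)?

Demand slope = (55.54 − 74.23)/(732 − 109) = −0.03, so P = 77.5 − 0.03Q.
Supply slope = (68.88 − 59.535)/(732 − 109) = 0.015, so P = 57.9 + 0.015Q.
Competitive equilibrium: 77.5 − 0.03Q = 57.9 + 0.015Q → Q* = 435.5556, P* = 64.4333.
At Q = 302: demand price = 77.5 − 0.03·302 = 68.44; supply price = 57.9 + 0.015·302 = 62.43.
ΔQ = 435.5556 − 302 = 133.5556; wedge = 68.44 − 62.43 = 6.01.
Welfare loss = ½ × 133.5556 × 6.01 = 401.33.

401.33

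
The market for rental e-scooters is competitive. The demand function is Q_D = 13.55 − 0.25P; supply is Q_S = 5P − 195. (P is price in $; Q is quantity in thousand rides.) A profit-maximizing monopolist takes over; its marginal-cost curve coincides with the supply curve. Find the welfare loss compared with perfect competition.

In inverse form: demand P = 54.2 − 4Q, supply P = 39 + 0.2Q.
Competitive equilibrium: 54.2 − 4Q = 39 + 0.2Q → Q* = 3.619, P* = 39.7238.
Marginal revenue: MR = 54.2 − 8Q. Set MR = MC: 54.2 − 8Q = 39 + 0.2Q → Q_m = 1.8537.
Price P_m = 54.2 − 4·1.8537 = 46.7852; MC(Q_m) = 39 + 0.2·1.8537 = 39.3707.
Competitive Q* = 3.619, so ΔQ = 1.7653; wedge = 46.7852 − 39.3707 = 7.4145.
DWL = ½ × 1.7653 × 7.4145 = $6.54 thousand.

$6.54 thousand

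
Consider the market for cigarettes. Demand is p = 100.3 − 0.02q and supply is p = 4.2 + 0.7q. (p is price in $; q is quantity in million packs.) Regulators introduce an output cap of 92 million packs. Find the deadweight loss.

$619.18 million

Competitive equilibrium: 100.3 − 0.02q = 4.2 + 0.7q → q* = 133.4722, p* = 97.6306.
At q = 92: demand price = 100.3 − 0.02·92 = 98.46; supply price = 4.2 + 0.7·92 = 68.6.
Δq = 133.4722 − 92 = 41.4722; wedge = 98.46 − 68.6 = 29.86.
Deadweight loss = ½ × 41.4722 × 29.86 = $619.18 million.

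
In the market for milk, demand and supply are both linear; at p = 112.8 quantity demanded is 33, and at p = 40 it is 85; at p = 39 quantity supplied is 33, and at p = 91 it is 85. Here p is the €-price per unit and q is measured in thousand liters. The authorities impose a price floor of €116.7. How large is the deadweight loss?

Demand slope = (40 − 112.8)/(85 − 33) = −1.4, so p = 159 − 1.4q.
Supply slope = (91 − 39)/(85 − 33) = 1, so p = 6 + q.
Competitive equilibrium: 159 − 1.4q = 6 + q → q* = 63.75, p* = 69.75.
At the floor p = 116.7, quantity demanded = (159 − 116.7)/1.4 = 30.2143.
Sellers' marginal cost at q' = 30.2143: 6 + 1·30.2143 = 36.2143.
Δq = 63.75 − 30.2143 = 33.5357; wedge = 116.7 − 36.2143 = 80.4857.
DWL = ½ × 33.5357 × 80.4857 = €1349.57 thousand.

€1349.57 thousand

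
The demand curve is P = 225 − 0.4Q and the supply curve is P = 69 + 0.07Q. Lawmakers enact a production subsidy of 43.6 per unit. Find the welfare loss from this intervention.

Competitive equilibrium: 225 − 0.4Q = 69 + 0.07Q → Q* = 331.9149, P* = 92.234.
The subsidy lowers effective supply by 43.6: P = 25.4 + 0.07Q.
New quantity: 225 − 0.4Q = 25.4 + 0.07Q → Q' = 424.6809.
Overproduction ΔQ = 424.6809 − 331.9149 = 92.766; wedge = subsidy = 43.6.
Deadweight loss = ½ × 92.766 × 43.6 = 2022.30.

2022.30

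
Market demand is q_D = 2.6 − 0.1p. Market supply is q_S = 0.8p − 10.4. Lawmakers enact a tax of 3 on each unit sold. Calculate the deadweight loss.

0.40

In inverse form: demand p = 26 − 10q, supply p = 13 + 1.25q.
Competitive equilibrium: 26 − 10q = 13 + 1.25q → q* = 1.1556, p* = 14.4444.
With the tax, the buyer price exceeds the seller price by 3: (26 − 10q) − (13 + 1.25q) = 3 → q' = 0.8889.
Δq = 1.1556 − 0.8889 = 0.2667; the wedge equals the tax, 3.
The triangle = ½ × 0.2667 × 3 = 0.40.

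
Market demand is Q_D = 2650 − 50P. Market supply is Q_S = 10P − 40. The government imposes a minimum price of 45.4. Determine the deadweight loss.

48.17

In inverse form: demand P = 53 − 0.02Q, supply P = 4 + 0.1Q.
Competitive equilibrium: 53 − 0.02Q = 4 + 0.1Q → Q* = 408.3333, P* = 44.8333.
At the floor P = 45.4, quantity demanded = (53 − 45.4)/0.02 = 380.
Sellers' marginal cost at Q' = 380: 4 + 0.1·380 = 42.
ΔQ = 408.3333 − 380 = 28.3333; wedge = 45.4 − 42 = 3.4.
The triangle = ½ × 28.3333 × 3.4 = 48.17.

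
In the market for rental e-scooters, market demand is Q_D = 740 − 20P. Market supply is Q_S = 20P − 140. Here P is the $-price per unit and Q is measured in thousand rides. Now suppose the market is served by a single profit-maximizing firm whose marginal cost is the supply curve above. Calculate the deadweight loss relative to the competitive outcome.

In inverse form: demand P = 37 − 0.05Q, supply P = 7 + 0.05Q.
Competitive equilibrium: 37 − 0.05Q = 7 + 0.05Q → Q* = 300, P* = 22.
Marginal revenue: MR = 37 − 0.1Q. Set MR = MC: 37 − 0.1Q = 7 + 0.05Q → Q_m = 200.
Price P_m = 37 − 0.05·200 = 27; MC(Q_m) = 7 + 0.05·200 = 17.
Competitive Q* = 300, so ΔQ = 100; wedge = 27 − 17 = 10.
The triangle = ½ × 100 × 10 = $500 thousand.

$500 thousand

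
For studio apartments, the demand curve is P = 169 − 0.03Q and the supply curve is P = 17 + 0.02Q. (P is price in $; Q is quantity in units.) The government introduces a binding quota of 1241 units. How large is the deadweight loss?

Competitive equilibrium: 169 − 0.03Q = 17 + 0.02Q → Q* = 3040, P* = 77.8.
At Q = 1241: demand price = 169 − 0.03·1241 = 131.77; supply price = 17 + 0.02·1241 = 41.82.
ΔQ = 3040 − 1241 = 1799; wedge = 131.77 − 41.82 = 89.95.
The triangle = ½ × 1799 × 89.95 = $80910.025.

$80910.025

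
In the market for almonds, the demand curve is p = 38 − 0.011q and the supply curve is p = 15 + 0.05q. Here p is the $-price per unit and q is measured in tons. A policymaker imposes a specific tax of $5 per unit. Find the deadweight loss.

Competitive equilibrium: 38 − 0.011q = 15 + 0.05q → q* = 377.0492, p* = 33.8525.
With the tax, the buyer price exceeds the seller price by 5: (38 − 0.011q) − (15 + 0.05q) = 5 → q' = 295.082.
Δq = 377.0492 − 295.082 = 81.9672; the wedge equals the tax, 5.
DWL = ½ × 81.9672 × 5 = $204.92.

$204.92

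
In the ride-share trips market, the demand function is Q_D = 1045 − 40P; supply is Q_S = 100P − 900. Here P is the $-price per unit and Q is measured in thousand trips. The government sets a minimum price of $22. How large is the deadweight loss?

In inverse form: demand P = 26.125 − 0.025Q, supply P = 9 + 0.01Q.
Competitive equilibrium: 26.125 − 0.025Q = 9 + 0.01Q → Q* = 489.2857, P* = 13.8929.
At the floor P = 22, quantity demanded = (26.125 − 22)/0.025 = 165.
Sellers' marginal cost at Q' = 165: 9 + 0.01·165 = 10.65.
ΔQ = 489.2857 − 165 = 324.2857; wedge = 22 − 10.65 = 11.35.
Welfare loss = ½ × 324.2857 × 11.35 = $1840.32 thousand.

$1840.32 thousand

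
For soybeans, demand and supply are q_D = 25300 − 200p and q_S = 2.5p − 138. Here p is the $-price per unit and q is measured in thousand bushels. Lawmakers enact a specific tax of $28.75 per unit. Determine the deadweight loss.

In inverse form: demand p = 126.5 − 0.005q, supply p = 55.2 + 0.4q.
Competitive equilibrium: 126.5 − 0.005q = 55.2 + 0.4q → q* = 176.0494, p* = 125.6198.
With the tax, the buyer price exceeds the seller price by 28.75: (126.5 − 0.005q) − (55.2 + 0.4q) = 28.75 → q' = 105.0617.
Δq = 176.0494 − 105.0617 = 70.9877; the wedge equals the tax, 28.75.
DWL = ½ × 70.9877 × 28.75 = $1020.45 thousand.

$1020.45 thousand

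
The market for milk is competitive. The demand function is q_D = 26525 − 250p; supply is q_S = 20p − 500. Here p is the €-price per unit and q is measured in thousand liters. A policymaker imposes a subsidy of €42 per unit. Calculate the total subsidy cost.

In inverse form: demand p = 106.1 − 0.004q, supply p = 25 + 0.05q.
Competitive equilibrium: 106.1 − 0.004q = 25 + 0.05q → q* = 1501.8519, p* = 100.0926.
The subsidy lowers effective supply by 42: p = 0.05q − 17.
New quantity: 106.1 − 0.004q = 0.05q − 17 → q' = 2279.6296.
Total subsidy cost = 42 × 2279.6296 = €95744.44 thousand.

€95744.44 thousand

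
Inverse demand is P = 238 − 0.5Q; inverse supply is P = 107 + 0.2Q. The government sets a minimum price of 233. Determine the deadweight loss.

Competitive equilibrium: 238 − 0.5Q = 107 + 0.2Q → Q* = 187.1429, P* = 144.4286.
At the floor P = 233, quantity demanded = (238 − 233)/0.5 = 10.
Sellers' marginal cost at Q' = 10: 107 + 0.2·10 = 109.
ΔQ = 187.1429 − 10 = 177.1429; wedge = 233 − 109 = 124.
The triangle = ½ × 177.1429 × 124 = 10982.86.

10982.86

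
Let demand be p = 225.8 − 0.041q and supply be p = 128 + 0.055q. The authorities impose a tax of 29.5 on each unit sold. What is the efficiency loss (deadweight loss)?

Competitive equilibrium: 225.8 − 0.041q = 128 + 0.055q → q* = 1018.75, p* = 184.0313.
With the tax, the buyer price exceeds the seller price by 29.5: (225.8 − 0.041q) − (128 + 0.055q) = 29.5 → q' = 711.4583.
Δq = 1018.75 − 711.4583 = 307.2917; the wedge equals the tax, 29.5.
Welfare loss = ½ × 307.2917 × 29.5 = 4532.55.

4532.55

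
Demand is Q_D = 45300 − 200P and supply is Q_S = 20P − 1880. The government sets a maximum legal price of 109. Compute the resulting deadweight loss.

122327.27

In inverse form: demand P = 226.5 − 0.005Q, supply P = 94 + 0.05Q.
Competitive equilibrium: 226.5 − 0.005Q = 94 + 0.05Q → Q* = 2409.0909, P* = 214.4545.
At the ceiling P = 109, quantity supplied = (109 − 94)/0.05 = 300.
Willingness to pay at Q' = 300: 226.5 − 0.005·300 = 225.
ΔQ = 2409.0909 − 300 = 2109.0909; wedge = 225 − 109 = 116.
Welfare loss = ½ × 2109.0909 × 116 = 122327.27.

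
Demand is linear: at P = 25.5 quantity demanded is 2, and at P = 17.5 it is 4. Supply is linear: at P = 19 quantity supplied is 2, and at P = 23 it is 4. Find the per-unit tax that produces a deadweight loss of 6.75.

9

Demand slope = (17.5 − 25.5)/(4 − 2) = −4, so P = 33.5 − 4Q.
Supply slope = (23 − 19)/(4 − 2) = 2, so P = 15 + 2Q.
Competitive equilibrium: 33.5 − 4Q = 15 + 2Q → Q* = 3.0833, P* = 21.1667.
A tax t gives ΔQ = t/6 and wedge t, so DWL = t²/12.
t²/12 = 6.75 → t² = 81 → t = 9.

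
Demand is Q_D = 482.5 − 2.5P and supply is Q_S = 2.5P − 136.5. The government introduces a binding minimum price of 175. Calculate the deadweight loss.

6553.60

In inverse form: demand P = 193 − 0.4Q, supply P = 54.6 + 0.4Q.
Competitive equilibrium: 193 − 0.4Q = 54.6 + 0.4Q → Q* = 173, P* = 123.8.
At the floor P = 175, quantity demanded = (193 − 175)/0.4 = 45.
Sellers' marginal cost at Q' = 45: 54.6 + 0.4·45 = 72.6.
ΔQ = 173 − 45 = 128; wedge = 175 − 72.6 = 102.4.
The triangle = ½ × 128 × 102.4 = 6553.60.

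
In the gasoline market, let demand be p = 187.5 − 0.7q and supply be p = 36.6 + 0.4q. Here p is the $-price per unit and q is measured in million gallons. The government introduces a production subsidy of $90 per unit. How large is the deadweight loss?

$3681.82 million

Competitive equilibrium: 187.5 − 0.7q = 36.6 + 0.4q → q* = 137.1818, p* = 91.4727.
The subsidy lowers effective supply by 90: p = 0.4q − 53.4.
New quantity: 187.5 − 0.7q = 0.4q − 53.4 → q' = 219.
Overproduction Δq = 219 − 137.1818 = 81.8182; wedge = subsidy = 90.
Welfare loss = ½ × 81.8182 × 90 = $3681.82 million.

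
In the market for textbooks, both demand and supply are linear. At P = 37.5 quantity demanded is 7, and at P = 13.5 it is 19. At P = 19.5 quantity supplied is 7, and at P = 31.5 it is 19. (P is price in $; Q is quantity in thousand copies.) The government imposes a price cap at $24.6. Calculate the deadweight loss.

$1.215 thousand

Demand slope = (13.5 − 37.5)/(19 − 7) = −2, so P = 51.5 − 2Q.
Supply slope = (31.5 − 19.5)/(19 − 7) = 1, so P = 12.5 + Q.
Competitive equilibrium: 51.5 − 2Q = 12.5 + Q → Q* = 13, P* = 25.5.
At the ceiling P = 24.6, quantity supplied = (24.6 − 12.5)/1 = 12.1.
Willingness to pay at Q' = 12.1: 51.5 − 2·12.1 = 27.3.
ΔQ = 13 − 12.1 = 0.9; wedge = 27.3 − 24.6 = 2.7.
The triangle = ½ × 0.9 × 2.7 = $1.215 thousand.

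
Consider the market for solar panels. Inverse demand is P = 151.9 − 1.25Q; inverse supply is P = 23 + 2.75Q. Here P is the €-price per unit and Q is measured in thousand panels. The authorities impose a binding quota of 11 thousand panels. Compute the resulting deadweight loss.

Competitive equilibrium: 151.9 − 1.25Q = 23 + 2.75Q → Q* = 32.225, P* = 111.6188.
At Q = 11: demand price = 151.9 − 1.25·11 = 138.15; supply price = 23 + 2.75·11 = 53.25.
ΔQ = 32.225 − 11 = 21.225; wedge = 138.15 − 53.25 = 84.9.
The triangle = ½ × 21.225 × 84.9 = €901 thousand.

€901 thousand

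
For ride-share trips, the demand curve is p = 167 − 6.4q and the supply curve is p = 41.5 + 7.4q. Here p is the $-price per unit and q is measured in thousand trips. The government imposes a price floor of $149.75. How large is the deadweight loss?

Competitive equilibrium: 167 − 6.4q = 41.5 + 7.4q → q* = 9.0942, p* = 108.7971.
At the floor p = 149.75, quantity demanded = (167 − 149.75)/6.4 = 2.6953.
Sellers' marginal cost at q' = 2.6953: 41.5 + 7.4·2.6953 = 61.4452.
Δq = 9.0942 − 2.6953 = 6.3989; wedge = 149.75 − 61.4452 = 88.3048.
DWL = ½ × 6.3989 × 88.3048 = $282.53 thousand.

$282.53 thousand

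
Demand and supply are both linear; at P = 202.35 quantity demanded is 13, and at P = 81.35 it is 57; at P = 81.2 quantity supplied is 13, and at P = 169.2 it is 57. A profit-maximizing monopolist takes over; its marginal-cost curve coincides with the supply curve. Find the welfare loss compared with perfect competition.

473.42

Demand slope = (81.35 − 202.35)/(57 − 13) = −2.75, so P = 238.1 − 2.75Q.
Supply slope = (169.2 − 81.2)/(57 − 13) = 2, so P = 55.2 + 2Q.
Competitive equilibrium: 238.1 − 2.75Q = 55.2 + 2Q → Q* = 38.5053, P* = 132.2105.
Marginal revenue: MR = 238.1 − 5.5Q. Set MR = MC: 238.1 − 5.5Q = 55.2 + 2Q → Q_m = 24.3867.
Price P_m = 238.1 − 2.75·24.3867 = 171.0366; MC(Q_m) = 55.2 + 2·24.3867 = 103.9734.
Competitive Q* = 38.5053, so ΔQ = 14.1186; wedge = 171.0366 − 103.9734 = 67.0632.
The triangle = ½ × 14.1186 × 67.0632 = 473.42.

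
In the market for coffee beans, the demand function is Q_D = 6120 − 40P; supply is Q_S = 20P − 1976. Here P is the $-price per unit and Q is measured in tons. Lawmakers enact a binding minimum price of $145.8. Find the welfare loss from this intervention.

In inverse form: demand P = 153 − 0.025Q, supply P = 98.8 + 0.05Q.
Competitive equilibrium: 153 − 0.025Q = 98.8 + 0.05Q → Q* = 722.6667, P* = 134.9333.
At the floor P = 145.8, quantity demanded = (153 − 145.8)/0.025 = 288.
Sellers' marginal cost at Q' = 288: 98.8 + 0.05·288 = 113.2.
ΔQ = 722.6667 − 288 = 434.6667; wedge = 145.8 − 113.2 = 32.6.
The triangle = ½ × 434.6667 × 32.6 = $7085.07.

$7085.07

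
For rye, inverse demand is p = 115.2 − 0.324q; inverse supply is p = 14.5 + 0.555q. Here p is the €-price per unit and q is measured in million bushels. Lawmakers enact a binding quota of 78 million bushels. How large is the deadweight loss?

Competitive equilibrium: 115.2 − 0.324q = 14.5 + 0.555q → q* = 114.562, p* = 78.0819.
At q = 78: demand price = 115.2 − 0.324·78 = 89.928; supply price = 14.5 + 0.555·78 = 57.79.
Δq = 114.562 − 78 = 36.562; wedge = 89.928 − 57.79 = 32.138.
The triangle = ½ × 36.562 × 32.138 = €587.51 million.

€587.51 million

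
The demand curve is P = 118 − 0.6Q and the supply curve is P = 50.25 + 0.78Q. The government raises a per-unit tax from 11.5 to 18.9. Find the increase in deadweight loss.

Competitive equilibrium: 118 − 0.6Q = 50.25 + 0.78Q → Q* = 49.0942, P* = 88.5435.
For a per-unit tax t: ΔQ = t/1.38, so DWL = ½·t·(t/1.38) = t²/2.76.
At t = 11.5: DWL = 47.917. At t = 18.9: DWL = 129.424.
Increase = 129.424 − 47.917 = 81.51.

81.51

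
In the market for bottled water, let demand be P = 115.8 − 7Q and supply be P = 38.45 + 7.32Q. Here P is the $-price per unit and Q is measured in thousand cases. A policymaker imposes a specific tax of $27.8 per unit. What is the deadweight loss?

Competitive equilibrium: 115.8 − 7Q = 38.45 + 7.32Q → Q* = 5.4015, P* = 77.9892.
With the tax, the buyer price exceeds the seller price by 27.8: (115.8 − 7Q) − (38.45 + 7.32Q) = 27.8 → Q' = 3.4602.
ΔQ = 5.4015 − 3.4602 = 1.9413; the wedge equals the tax, 27.8.
Welfare loss = ½ × 1.9413 × 27.8 = $26.98 thousand.

$26.98 thousand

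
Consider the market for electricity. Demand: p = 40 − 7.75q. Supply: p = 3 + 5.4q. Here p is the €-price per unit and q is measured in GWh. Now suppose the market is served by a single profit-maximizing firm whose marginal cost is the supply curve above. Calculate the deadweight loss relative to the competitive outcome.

Competitive equilibrium: 40 − 7.75q = 3 + 5.4q → q* = 2.8137, p* = 18.1939.
Marginal revenue: MR = 40 − 15.5q. Set MR = MC: 40 − 15.5q = 3 + 5.4q → q_m = 1.7703.
Price p_m = 40 − 7.75·1.7703 = 26.2802; MC(q_m) = 3 + 5.4·1.7703 = 12.5596.
Competitive q* = 2.8137, so Δq = 1.0434; wedge = 26.2802 − 12.5596 = 13.7206.
The triangle = ½ × 1.0434 × 13.7206 = €7.16.

€7.16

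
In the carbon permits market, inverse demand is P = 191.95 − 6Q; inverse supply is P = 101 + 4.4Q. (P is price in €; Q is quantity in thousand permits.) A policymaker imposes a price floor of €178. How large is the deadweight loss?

Competitive equilibrium: 191.95 − 6Q = 101 + 4.4Q → Q* = 8.7452, P* = 139.4788.
At the floor P = 178, quantity demanded = (191.95 − 178)/6 = 2.325.
Sellers' marginal cost at Q' = 2.325: 101 + 4.4·2.325 = 111.23.
ΔQ = 8.7452 − 2.325 = 6.4202; wedge = 178 − 111.23 = 66.77.
Welfare loss = ½ × 6.4202 × 66.77 = €214.34 thousand.

€214.34 thousand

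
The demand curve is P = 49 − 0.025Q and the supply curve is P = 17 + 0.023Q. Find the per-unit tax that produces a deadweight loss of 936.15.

9.48

Competitive equilibrium: 49 − 0.025Q = 17 + 0.023Q → Q* = 666.6667, P* = 32.3333.
A tax t gives ΔQ = t/0.048 and wedge t, so DWL = t²/0.096.
t²/0.096 = 936.15 → t² = 89.8704 → t = 9.48.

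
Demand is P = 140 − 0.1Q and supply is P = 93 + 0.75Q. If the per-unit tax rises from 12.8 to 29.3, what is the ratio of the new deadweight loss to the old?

Competitive equilibrium: 140 − 0.1Q = 93 + 0.75Q → Q* = 55.2941, P* = 134.4706.
For a per-unit tax t: ΔQ = t/0.85, so DWL = ½·t·(t/0.85) = t²/1.7.
At t = 12.8: DWL = 96.376. At t = 29.3: DWL = 504.994.
Ratio = (29.3/12.8)² = 5.240.

5.240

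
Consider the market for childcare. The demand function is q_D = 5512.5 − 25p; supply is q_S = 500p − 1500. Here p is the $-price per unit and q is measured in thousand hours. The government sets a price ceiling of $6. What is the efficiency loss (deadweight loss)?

In inverse form: demand p = 220.5 − 0.04q, supply p = 3 + 0.002q.
Competitive equilibrium: 220.5 − 0.04q = 3 + 0.002q → q* = 5178.5714, p* = 13.3571.
At the ceiling p = 6, quantity supplied = (6 − 3)/0.002 = 1500.
Willingness to pay at q' = 1500: 220.5 − 0.04·1500 = 160.5.
Δq = 5178.5714 − 1500 = 3678.5714; wedge = 160.5 − 6 = 154.5.
The triangle = ½ × 3678.5714 × 154.5 = $284169.64 thousand.

$284169.64 thousand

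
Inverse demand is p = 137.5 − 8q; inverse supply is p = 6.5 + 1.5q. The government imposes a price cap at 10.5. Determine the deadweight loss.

Competitive equilibrium: 137.5 − 8q = 6.5 + 1.5q → q* = 13.7895, p* = 27.1842.
At the ceiling p = 10.5, quantity supplied = (10.5 − 6.5)/1.5 = 2.6667.
Willingness to pay at q' = 2.6667: 137.5 − 8·2.6667 = 116.1664.
Δq = 13.7895 − 2.6667 = 11.1228; wedge = 116.1664 − 10.5 = 105.6664.
Welfare loss = ½ × 11.1228 × 105.6664 = 587.65.

587.65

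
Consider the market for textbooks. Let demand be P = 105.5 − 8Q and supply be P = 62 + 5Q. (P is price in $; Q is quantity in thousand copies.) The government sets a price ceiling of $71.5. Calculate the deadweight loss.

$13.59 thousand

Competitive equilibrium: 105.5 − 8Q = 62 + 5Q → Q* = 3.3462, P* = 78.7308.
At the ceiling P = 71.5, quantity supplied = (71.5 − 62)/5 = 1.9.
Willingness to pay at Q' = 1.9: 105.5 − 8·1.9 = 90.3.
ΔQ = 3.3462 − 1.9 = 1.4462; wedge = 90.3 − 71.5 = 18.8.
Deadweight loss = ½ × 1.4462 × 18.8 = $13.59 thousand.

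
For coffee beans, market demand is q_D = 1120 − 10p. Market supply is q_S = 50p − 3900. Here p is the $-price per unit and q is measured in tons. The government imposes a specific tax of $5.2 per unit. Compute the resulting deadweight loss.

$112.67

In inverse form: demand p = 112 − 0.1q, supply p = 78 + 0.02q.
Competitive equilibrium: 112 − 0.1q = 78 + 0.02q → q* = 283.3333, p* = 83.6667.
With the tax, the buyer price exceeds the seller price by 5.2: (112 − 0.1q) − (78 + 0.02q) = 5.2 → q' = 240.
Δq = 283.3333 − 240 = 43.3333; the wedge equals the tax, 5.2.
Deadweight loss = ½ × 43.3333 × 5.2 = $112.67.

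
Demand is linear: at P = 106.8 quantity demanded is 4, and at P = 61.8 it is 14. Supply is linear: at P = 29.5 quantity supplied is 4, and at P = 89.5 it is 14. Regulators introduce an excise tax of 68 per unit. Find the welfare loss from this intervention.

220.19

Demand slope = (61.8 − 106.8)/(14 − 4) = −4.5, so P = 124.8 − 4.5Q.
Supply slope = (89.5 − 29.5)/(14 − 4) = 6, so P = 5.5 + 6Q.
Competitive equilibrium: 124.8 − 4.5Q = 5.5 + 6Q → Q* = 11.3619, P* = 73.6714.
With the tax, the buyer price exceeds the seller price by 68: (124.8 − 4.5Q) − (5.5 + 6Q) = 68 → Q' = 4.8857.
ΔQ = 11.3619 − 4.8857 = 6.4762; the wedge equals the tax, 68.
DWL = ½ × 6.4762 × 68 = 220.19.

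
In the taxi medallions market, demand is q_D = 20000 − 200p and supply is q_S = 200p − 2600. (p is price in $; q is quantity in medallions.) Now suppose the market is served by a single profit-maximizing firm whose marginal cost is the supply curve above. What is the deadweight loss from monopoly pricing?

In inverse form: demand p = 100 − 0.005q, supply p = 13 + 0.005q.
Competitive equilibrium: 100 − 0.005q = 13 + 0.005q → q* = 8700, p* = 56.5.
Marginal revenue: MR = 100 − 0.01q. Set MR = MC: 100 − 0.01q = 13 + 0.005q → q_m = 5800.
Price p_m = 100 − 0.005·5800 = 71; MC(q_m) = 13 + 0.005·5800 = 42.
Competitive q* = 8700, so Δq = 2900; wedge = 71 − 42 = 29.
DWL = ½ × 2900 × 29 = $42050.

$42050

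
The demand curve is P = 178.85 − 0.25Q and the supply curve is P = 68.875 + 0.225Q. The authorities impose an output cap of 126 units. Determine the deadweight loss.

Competitive equilibrium: 178.85 − 0.25Q = 68.875 + 0.225Q → Q* = 231.5263, P* = 120.9684.
At Q = 126: demand price = 178.85 − 0.25·126 = 147.35; supply price = 68.875 + 0.225·126 = 97.225.
ΔQ = 231.5263 − 126 = 105.5263; wedge = 147.35 − 97.225 = 50.125.
Welfare loss = ½ × 105.5263 × 50.125 = 2644.75.

2644.75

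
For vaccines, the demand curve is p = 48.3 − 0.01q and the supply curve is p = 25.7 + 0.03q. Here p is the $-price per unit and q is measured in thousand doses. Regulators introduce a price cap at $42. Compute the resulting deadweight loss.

Competitive equilibrium: 48.3 − 0.01q = 25.7 + 0.03q → q* = 565, p* = 42.65.
At the ceiling p = 42, quantity supplied = (42 − 25.7)/0.03 = 543.3333.
Willingness to pay at q' = 543.3333: 48.3 − 0.01·543.3333 = 42.8667.
Δq = 565 − 543.3333 = 21.6667; wedge = 42.8667 − 42 = 0.8667.
Deadweight loss = ½ × 21.6667 × 0.8667 = $9.39 thousand.

$9.39 thousand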